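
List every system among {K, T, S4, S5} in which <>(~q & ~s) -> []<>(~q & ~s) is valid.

S5

S4-tableau for the negation ~(<>(~q & ~s) -> []<>(~q & ~s)):
1. ~(<>(~q & ~s) -> []<>(~q & ~s)), 0
2. <>(~q & ~s), 0
3. ~[]<>(~q & ~s), 0
4. ~q & ~s, 1
5. ~q, 1
6. ~s, 1
7. ~<>(~q & ~s), 2
8. ~(~q & ~s), 2
9. s, 2
Accessibility: 0R0, 0R1, 0R2, 1R1, 2R2
Complete open branch: countermodel on an S4-frame, so not valid in S4, nor in K, T (the same frame is also a K-frame and a T-frame).
S5-tableau for the negation ~(<>(~q & ~s) -> []<>(~q & ~s)):
1. ~(<>(~q & ~s) -> []<>(~q & ~s)), 0
2. <>(~q & ~s), 0
3. ~[]<>(~q & ~s), 0
4. ~q & ~s, 1
5. ~q, 1
6. ~s, 1
7. ~<>(~q & ~s), 2
8. ~(~q & ~s), 0
9. ~(~q & ~s), 1
10. ~(~q & ~s), 2
11. s, 0
12. s, 1
Accessibility: 0R0, 0R1, 0R2, 1R0, 1R1, 1R2, 2R0, 2R1, 2R2
Branch closes: s and ~s both at 1.
Every branch closes (one shown): valid in S5.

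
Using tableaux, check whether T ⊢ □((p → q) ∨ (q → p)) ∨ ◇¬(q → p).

Valid

Tableau for the negation ¬(□((p → q) ∨ (q → p)) ∨ ◇¬(q → p)):
1. ¬(□((p → q) ∨ (q → p)) ∨ ◇¬(q → p)), 0
2. ¬□((p → q) ∨ (q → p)), 0   [¬∨-rule on 1]
3. ¬◇¬(q → p), 0   [¬∨-rule on 1]
4. q → p, 0   [¬◇-rule on 3 via 0R0]
5. p, 0   [→-rule on 4 (branches; this branch)]
6. ¬((p → q) ∨ (q → p)), 1   [¬□-rule on 2: fresh world 1, 0R1]
7. ¬(p → q), 1   [¬∨-rule on 6]
8. ¬(q → p), 1   [¬∨-rule on 6]
9. p, 1   [¬→-rule on 7]
10. ¬q, 1   [¬→-rule on 7]
11. q, 1   [¬→-rule on 8]
12. ¬p, 1   [¬→-rule on 8]
Accessibility: 0R0, 0R1, 1R1
Branch closes: q and ¬q both at 1.
Every branch of the negation's tableau closes; the branch above is one of them.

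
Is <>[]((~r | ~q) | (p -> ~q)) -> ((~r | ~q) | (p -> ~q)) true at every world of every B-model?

Valid

Tableau for the negation ~(<>[]((~r | ~q) | (p -> ~q)) -> ((~r | ~q) | (p -> ~q))):
1. ~(<>[]((~r | ~q) | (p -> ~q)) -> ((~r | ~q) | (p -> ~q))), u
2. <>[]((~r | ~q) | (p -> ~q)), u   [~->-rule on 1]
3. ~((~r | ~q) | (p -> ~q)), u   [~->-rule on 1]
4. ~(~r | ~q), u   [~|-rule on 3]
5. ~(p -> ~q), u   [~|-rule on 3]
6. r, u   [~|-rule on 4]
7. q, u   [~|-rule on 4]
8. p, u   [~->-rule on 5]
9. []((~r | ~q) | (p -> ~q)), v   [<>-rule on 2: fresh world v, uRv]
10. (~r | ~q) | (p -> ~q), u   [[]-rule on 9 via vRu]
11. (~r | ~q) | (p -> ~q), v   [[]-rule on 9 via vRv]
12. p -> ~q, u   [|-rule on 10 (branches; this branch)]
13. p -> ~q, v   [|-rule on 11 (branches; this branch)]
14. ~q, u   [->-rule on 12 (branches; this branch)]
Accessibility: uRu, uRv, vRu, vRv
Branch closes: q and ~q both at u.
All branches of the negation close; one closing branch shown above.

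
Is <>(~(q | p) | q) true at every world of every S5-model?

Tableau for the negation ~<>(~(q | p) | q):
1. ~<>(~(q | p) | q), w0
2. ~(~(q | p) | q), w0   [~<>-rule on 1 via w0Rw0]
3. q | p, w0   [~|-rule on 2]
4. ~q, w0   [~|-rule on 2]
5. p, w0   [|-rule on 3 (branches; this branch)]
Accessibility: w0Rw0
The negation has an open branch (countermodel exists).

Not valid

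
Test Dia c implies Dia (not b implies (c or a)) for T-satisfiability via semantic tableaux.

1. Dia c implies Dia (not b implies (c or a)), w0
2. Dia (not b implies (c or a)), w0
3. not b implies (c or a), w1
4. c or a, w1
5. a, w1
Accessibility: w0Rw0, w0Rw1, w1Rw1

Satisfiable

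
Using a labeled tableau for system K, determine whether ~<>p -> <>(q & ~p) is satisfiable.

Yes, satisfiable

1. ~<>p -> <>(q & ~p), u
2. <>(q & ~p), u   [->-rule on 1 (branches; this branch)]
3. q & ~p, v   [<>-rule on 2: fresh world v, uRv]
4. q, v   [&-rule on 3]
5. ~p, v   [&-rule on 3]
Accessibility: uRv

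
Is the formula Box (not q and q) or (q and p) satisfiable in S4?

1. Box (not q and q) or (q and p), u
2. q and p, u
3. q, u
4. p, u
Accessibility: uRu

Yes, satisfiable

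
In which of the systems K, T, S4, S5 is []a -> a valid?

K-tableau for the negation ~([]a -> a):
1. ~([]a -> a), w0
2. []a, w0
3. ~a, w0
Complete open branch: countermodel on a K-frame, so not valid in K.
T-tableau for the negation ~([]a -> a):
1. ~([]a -> a), w0
2. []a, w0
3. ~a, w0
4. a, w0
Accessibility: w0Rw0
Branch closes: a and ~a both at w0.
Every branch closes (one shown): valid in T, hence also in S4, S5 (every theorem of T is a theorem of S4 and S5).

T, S4, S5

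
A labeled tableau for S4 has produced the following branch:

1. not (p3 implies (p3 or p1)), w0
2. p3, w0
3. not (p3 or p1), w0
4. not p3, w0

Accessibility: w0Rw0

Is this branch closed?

Yes, closed

Both p3 and not p3 appear at w0.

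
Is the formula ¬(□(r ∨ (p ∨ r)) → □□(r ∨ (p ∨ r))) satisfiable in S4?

Unsatisfiable

1. ¬(□(r ∨ (p ∨ r)) → □□(r ∨ (p ∨ r))), u
2. □(r ∨ (p ∨ r)), u
3. ¬□□(r ∨ (p ∨ r)), u
4. r ∨ (p ∨ r), u
5. p ∨ r, u
6. r, u
7. ¬□(r ∨ (p ∨ r)), v
8. r ∨ (p ∨ r), v
9. p ∨ r, v
10. r, v
11. ¬(r ∨ (p ∨ r)), w
12. ¬r, w
13. ¬(p ∨ r), w
14. ¬p, w
15. r ∨ (p ∨ r), w
16. p ∨ r, w
17. r, w
Accessibility: uRu, uRv, uRw, vRv, vRw, wRw
Branch closes: r and ¬r both at w.
(One branch shown.) All branches close.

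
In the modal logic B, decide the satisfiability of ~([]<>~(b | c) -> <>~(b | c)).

Unsatisfiable

1. ~([]<>~(b | c) -> <>~(b | c)), w0
2. []<>~(b | c), w0
3. ~<>~(b | c), w0
4. <>~(b | c), w0
5. b | c, w0
6. c, w0
7. ~(b | c), w1
8. ~b, w1
9. ~c, w1
10. <>~(b | c), w1
11. b | c, w1
12. c, w1
Accessibility: w0Rw0, w0Rw1, w1Rw0, w1Rw1
Branch closes: c and ~c both at w1.
All branches of the tableau close; one closing branch shown above.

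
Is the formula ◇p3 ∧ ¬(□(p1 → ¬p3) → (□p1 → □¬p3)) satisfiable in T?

No, unsatisfiable

1. ◇p3 ∧ ¬(□(p1 → ¬p3) → (□p1 → □¬p3)), w0
2. ◇p3, w0
3. ¬(□(p1 → ¬p3) → (□p1 → □¬p3)), w0
4. □(p1 → ¬p3), w0
5. ¬(□p1 → □¬p3), w0
6. □p1, w0
7. ¬□¬p3, w0
8. p1 → ¬p3, w0
9. p1, w0
10. ¬p3, w0
11. p3, w1
12. p1 → ¬p3, w1
13. p1, w1
14. ¬p3, w1
Accessibility: w0Rw0, w0Rw1, w1Rw1
Branch closes: p3 and ¬p3 both at w1.
All branches of the tableau close; one closing branch shown above.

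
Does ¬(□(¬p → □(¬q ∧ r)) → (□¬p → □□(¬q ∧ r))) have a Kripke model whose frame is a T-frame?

1. ¬(□(¬p → □(¬q ∧ r)) → (□¬p → □□(¬q ∧ r))), u
2. □(¬p → □(¬q ∧ r)), u
3. ¬(□¬p → □□(¬q ∧ r)), u
4. □¬p, u
5. ¬□□(¬q ∧ r), u
6. ¬p → □(¬q ∧ r), u
7. ¬p, u
8. □(¬q ∧ r), u
9. ¬q ∧ r, u
10. ¬q, u
11. r, u
12. ¬□(¬q ∧ r), v
13. ¬p → □(¬q ∧ r), v
14. ¬p, v
15. ¬q ∧ r, v
16. ¬q, v
17. r, v
18. □(¬q ∧ r), v
19. ¬(¬q ∧ r), w
20. ¬q ∧ r, w
21. ¬q, w
22. r, w
23. ¬r, w
Accessibility: uRu, uRv, vRv, vRw, wRw
Branch closes: r and ¬r both at w.
(One branch shown.) All branches close.

Unsatisfiable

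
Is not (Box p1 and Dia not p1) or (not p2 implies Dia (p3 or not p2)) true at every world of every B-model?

Tableau for the negation not (not (Box p1 and Dia not p1) or (not p2 implies Dia (p3 or not p2))):
1. not (not (Box p1 and Dia not p1) or (not p2 implies Dia (p3 or not p2))), u
2. Box p1 and Dia not p1, u
3. not (not p2 implies Dia (p3 or not p2)), u
4. Box p1, u
5. Dia not p1, u
6. not p2, u
7. not Dia (p3 or not p2), u
8. p1, u
9. not (p3 or not p2), u
10. not p3, u
11. p2, u
Accessibility: uRu
Branch closes: p2 and not p2 both at u.
All branches of the negation close; one closing branch shown above.

Valid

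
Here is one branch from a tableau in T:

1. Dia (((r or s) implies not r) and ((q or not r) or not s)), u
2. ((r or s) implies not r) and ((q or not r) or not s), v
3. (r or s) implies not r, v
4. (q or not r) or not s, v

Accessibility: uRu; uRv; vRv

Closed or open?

No, open

There is no literal clash: for every atom and world, at most one sign appears.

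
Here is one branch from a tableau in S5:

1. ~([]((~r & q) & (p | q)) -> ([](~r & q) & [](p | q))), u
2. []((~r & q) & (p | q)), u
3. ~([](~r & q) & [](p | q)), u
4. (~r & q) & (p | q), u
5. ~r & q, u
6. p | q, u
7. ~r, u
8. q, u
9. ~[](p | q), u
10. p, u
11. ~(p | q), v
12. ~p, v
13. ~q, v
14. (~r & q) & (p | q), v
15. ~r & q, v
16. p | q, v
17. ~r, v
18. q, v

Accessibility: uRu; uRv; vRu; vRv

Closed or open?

Both q and ~q appear at v.

Yes, closed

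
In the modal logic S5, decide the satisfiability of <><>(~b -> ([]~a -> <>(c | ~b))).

Satisfiable (open branch found)

1. <><>(~b -> ([]~a -> <>(c | ~b))), 0
2. <>(~b -> ([]~a -> <>(c | ~b))), 1   [<>-rule on 1: fresh world 1, 0R1]
3. ~b -> ([]~a -> <>(c | ~b)), 2   [<>-rule on 2: fresh world 2, 1R2]
4. []~a -> <>(c | ~b), 2   [->-rule on 3 (branches; this branch)]
5. <>(c | ~b), 2   [->-rule on 4 (branches; this branch)]
6. c | ~b, 3   [<>-rule on 5: fresh world 3, 2R3]
7. ~b, 3   [|-rule on 6 (branches; this branch)]
Accessibility: 0R0, 0R1, 0R2, 0R3, 1R0, 1R1, 1R2, 1R3, 2R0, 2R1, 2R2, 2R3, 3R0, 3R1, 3R2, 3R3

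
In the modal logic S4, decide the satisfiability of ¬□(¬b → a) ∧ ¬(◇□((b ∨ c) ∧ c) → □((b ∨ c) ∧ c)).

1. ¬□(¬b → a) ∧ ¬(◇□((b ∨ c) ∧ c) → □((b ∨ c) ∧ c)), 0
2. ¬□(¬b → a), 0   [∧-rule on 1]
3. ¬(◇□((b ∨ c) ∧ c) → □((b ∨ c) ∧ c)), 0   [∧-rule on 1]
4. ◇□((b ∨ c) ∧ c), 0   [¬→-rule on 3]
5. ¬□((b ∨ c) ∧ c), 0   [¬→-rule on 3]
6. ¬(¬b → a), 1   [¬□-rule on 2: fresh world 1, 0R1]
7. ¬b, 1   [¬→-rule on 6]
8. ¬a, 1   [¬→-rule on 6]
9. □((b ∨ c) ∧ c), 2   [◇-rule on 4: fresh world 2, 0R2]
10. (b ∨ c) ∧ c, 2   [□-rule on 9 via 2R2]
11. b ∨ c, 2   [∧-rule on 10]
12. c, 2   [∧-rule on 10]
13. ¬((b ∨ c) ∧ c), 3   [¬□-rule on 5: fresh world 3, 0R3]
14. ¬c, 3   [¬∧-rule on 13 (branches; this branch)]
Accessibility: 0R0, 0R1, 0R2, 0R3, 1R1, 2R2, 3R3

Yes, satisfiable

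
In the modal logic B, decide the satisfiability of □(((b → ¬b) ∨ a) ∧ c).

1. □(((b → ¬b) ∨ a) ∧ c), u
2. ((b → ¬b) ∨ a) ∧ c, u   [□-rule on 1 via uRu]
3. (b → ¬b) ∨ a, u   [∧-rule on 2]
4. c, u   [∧-rule on 2]
5. a, u   [∨-rule on 3 (branches; this branch)]
Accessibility: uRu

Satisfiable (open branch found)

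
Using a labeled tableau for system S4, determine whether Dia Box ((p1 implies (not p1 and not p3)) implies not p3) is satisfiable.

1. Dia Box ((p1 implies (not p1 and not p3)) implies not p3), 0
2. Box ((p1 implies (not p1 and not p3)) implies not p3), 1
3. (p1 implies (not p1 and not p3)) implies not p3, 1
4. not p3, 1
Accessibility: 0R0, 0R1, 1R1

Satisfiable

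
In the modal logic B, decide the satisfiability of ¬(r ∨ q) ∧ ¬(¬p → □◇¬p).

No, unsatisfiable

1. ¬(r ∨ q) ∧ ¬(¬p → □◇¬p), u
2. ¬(r ∨ q), u
3. ¬(¬p → □◇¬p), u
4. ¬r, u
5. ¬q, u
6. ¬p, u
7. ¬□◇¬p, u
8. ¬◇¬p, v
9. p, u
Accessibility: uRu, uRv, vRu, vRv
Branch closes: p and ¬p both at u.
(One branch shown.) All branches close.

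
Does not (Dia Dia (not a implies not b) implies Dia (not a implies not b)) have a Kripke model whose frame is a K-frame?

1. not (Dia Dia (not a implies not b) implies Dia (not a implies not b)), 0
2. Dia Dia (not a implies not b), 0
3. not Dia (not a implies not b), 0
4. Dia (not a implies not b), 1
5. not (not a implies not b), 1
6. not a, 1
7. b, 1
8. not a implies not b, 2
9. not b, 2
Accessibility: 0R1, 1R2

Satisfiable (open branch found)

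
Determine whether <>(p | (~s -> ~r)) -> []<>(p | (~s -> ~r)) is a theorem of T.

Tableau for the negation ~(<>(p | (~s -> ~r)) -> []<>(p | (~s -> ~r))):
1. ~(<>(p | (~s -> ~r)) -> []<>(p | (~s -> ~r))), u
2. <>(p | (~s -> ~r)), u
3. ~[]<>(p | (~s -> ~r)), u
4. p | (~s -> ~r), v
5. ~s -> ~r, v
6. ~r, v
7. ~<>(p | (~s -> ~r)), w
8. ~(p | (~s -> ~r)), w
9. ~p, w
10. ~(~s -> ~r), w
11. ~s, w
12. r, w
Accessibility: uRu, uRv, uRw, vRv, wRw
The negation has an open branch (countermodel exists).

Not valid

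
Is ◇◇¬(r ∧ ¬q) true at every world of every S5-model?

Invalid (countermodel exists)

Tableau for the negation ¬◇◇¬(r ∧ ¬q):
1. ¬◇◇¬(r ∧ ¬q), w0
2. ¬◇¬(r ∧ ¬q), w0
3. r ∧ ¬q, w0
4. r, w0
5. ¬q, w0
Accessibility: w0Rw0
The negation has an open branch (countermodel exists).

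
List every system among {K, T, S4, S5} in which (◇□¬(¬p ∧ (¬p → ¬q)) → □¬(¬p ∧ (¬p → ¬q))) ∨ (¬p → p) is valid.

S4-tableau for the negation ¬((◇□¬(¬p ∧ (¬p → ¬q)) → □¬(¬p ∧ (¬p → ¬q))) ∨ (¬p → p)):
1. ¬((◇□¬(¬p ∧ (¬p → ¬q)) → □¬(¬p ∧ (¬p → ¬q))) ∨ (¬p → p)), 0
2. ¬(◇□¬(¬p ∧ (¬p → ¬q)) → □¬(¬p ∧ (¬p → ¬q))), 0
3. ¬(¬p → p), 0
4. ◇□¬(¬p ∧ (¬p → ¬q)), 0
5. ¬□¬(¬p ∧ (¬p → ¬q)), 0
6. ¬p, 0
7. □¬(¬p ∧ (¬p → ¬q)), 1
8. ¬(¬p ∧ (¬p → ¬q)), 1
9. ¬(¬p → ¬q), 1
10. ¬p, 1
11. q, 1
12. ¬p ∧ (¬p → ¬q), 2
13. ¬p, 2
14. ¬p → ¬q, 2
15. ¬q, 2
Accessibility: 0R0, 0R1, 0R2, 1R1, 2R2
Complete open branch: countermodel on an S4-frame, so not valid in S4, nor in K, T (the same frame is also a K-frame and a T-frame).
S5-tableau for the negation ¬((◇□¬(¬p ∧ (¬p → ¬q)) → □¬(¬p ∧ (¬p → ¬q))) ∨ (¬p → p)):
1. ¬((◇□¬(¬p ∧ (¬p → ¬q)) → □¬(¬p ∧ (¬p → ¬q))) ∨ (¬p → p)), 0
2. ¬(◇□¬(¬p ∧ (¬p → ¬q)) → □¬(¬p ∧ (¬p → ¬q))), 0
3. ¬(¬p → p), 0
4. ◇□¬(¬p ∧ (¬p → ¬q)), 0
5. ¬□¬(¬p ∧ (¬p → ¬q)), 0
6. ¬p, 0
7. □¬(¬p ∧ (¬p → ¬q)), 1
8. ¬(¬p ∧ (¬p → ¬q)), 0
9. ¬(¬p ∧ (¬p → ¬q)), 1
10. ¬(¬p → ¬q), 0
11. q, 0
12. ¬(¬p → ¬q), 1
13. ¬p, 1
14. q, 1
15. ¬p ∧ (¬p → ¬q), 2
16. ¬p, 2
17. ¬p → ¬q, 2
18. ¬(¬p ∧ (¬p → ¬q)), 2
19. ¬q, 2
20. ¬(¬p → ¬q), 2
21. q, 2
Accessibility: 0R0, 0R1, 0R2, 1R0, 1R1, 1R2, 2R0, 2R1, 2R2
Branch closes: q and ¬q both at 2.
Every branch closes (one shown): valid in S5.

S5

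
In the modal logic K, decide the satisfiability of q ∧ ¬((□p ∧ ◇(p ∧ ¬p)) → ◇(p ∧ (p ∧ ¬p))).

Unsatisfiable (every branch closes)

1. q ∧ ¬((□p ∧ ◇(p ∧ ¬p)) → ◇(p ∧ (p ∧ ¬p))), u
2. q, u
3. ¬((□p ∧ ◇(p ∧ ¬p)) → ◇(p ∧ (p ∧ ¬p))), u
4. □p ∧ ◇(p ∧ ¬p), u
5. ¬◇(p ∧ (p ∧ ¬p)), u
6. □p, u
7. ◇(p ∧ ¬p), u
8. p ∧ ¬p, v
9. p, v
10. ¬p, v
Accessibility: uRv
Branch closes: p and ¬p both at v.
(One branch shown.) All branches close.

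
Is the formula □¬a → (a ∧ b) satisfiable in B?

Yes, satisfiable

1. □¬a → (a ∧ b), u
2. a ∧ b, u
3. a, u
4. b, u
Accessibility: uRu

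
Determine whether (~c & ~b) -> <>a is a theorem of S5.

Tableau for the negation ~((~c & ~b) -> <>a):
1. ~((~c & ~b) -> <>a), 0
2. ~c & ~b, 0   [~->-rule on 1]
3. ~<>a, 0   [~->-rule on 1]
4. ~c, 0   [&-rule on 2]
5. ~b, 0   [&-rule on 2]
6. ~a, 0   [~<>-rule on 3 via 0R0]
Accessibility: 0R0
The negation has an open branch (countermodel exists).

No, not valid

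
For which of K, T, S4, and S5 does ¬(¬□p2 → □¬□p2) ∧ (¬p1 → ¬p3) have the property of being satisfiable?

S5-tableau for the formula:
1. ¬(¬□p2 → □¬□p2) ∧ (¬p1 → ¬p3), 0
2. ¬(¬□p2 → □¬□p2), 0
3. ¬p1 → ¬p3, 0
4. ¬□p2, 0
5. ¬□¬□p2, 0
6. ¬p3, 0
7. ¬p2, 1
8. □p2, 2
9. p2, 0
10. p2, 1
Accessibility: 0R0, 0R1, 0R2, 1R0, 1R1, 1R2, 2R0, 2R1, 2R2
Branch closes: p2 and ¬p2 both at 1.
Every branch closes (one shown): unsatisfiable in S5.
S4-tableau for the formula:
1. ¬(¬□p2 → □¬□p2) ∧ (¬p1 → ¬p3), 0
2. ¬(¬□p2 → □¬□p2), 0
3. ¬p1 → ¬p3, 0
4. ¬□p2, 0
5. ¬□¬□p2, 0
6. ¬p3, 0
7. ¬p2, 1
8. □p2, 2
9. p2, 2
Accessibility: 0R0, 0R1, 0R2, 1R1, 2R2
Complete open branch: satisfiable in S4, hence also in K, T (this S4-model is also a K-model and a T-model).

K, T, S4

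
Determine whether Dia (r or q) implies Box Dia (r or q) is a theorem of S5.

Yes, valid

Tableau for the negation not (Dia (r or q) implies Box Dia (r or q)):
1. not (Dia (r or q) implies Box Dia (r or q)), w0
2. Dia (r or q), w0
3. not Box Dia (r or q), w0
4. r or q, w1
5. q, w1
6. not Dia (r or q), w2
7. not (r or q), w0
8. not r, w0
9. not q, w0
10. not (r or q), w1
11. not r, w1
12. not q, w1
Accessibility: w0Rw0, w0Rw1, w0Rw2, w1Rw0, w1Rw1, w1Rw2, w2Rw0, w2Rw1, w2Rw2
Branch closes: q and not q both at w1.
Every branch of the negation's tableau closes; the branch above is one of them.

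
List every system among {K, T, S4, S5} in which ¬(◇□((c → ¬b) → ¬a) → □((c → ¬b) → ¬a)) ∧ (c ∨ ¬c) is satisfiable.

S5-tableau for the formula:
1. ¬(◇□((c → ¬b) → ¬a) → □((c → ¬b) → ¬a)) ∧ (c ∨ ¬c), u
2. ¬(◇□((c → ¬b) → ¬a) → □((c → ¬b) → ¬a)), u   [∧-rule on 1]
3. c ∨ ¬c, u   [∧-rule on 1]
4. ◇□((c → ¬b) → ¬a), u   [¬→-rule on 2]
5. ¬□((c → ¬b) → ¬a), u   [¬→-rule on 2]
6. c, u   [∨-rule on 3 (branches; this branch)]
7. □((c → ¬b) → ¬a), v   [◇-rule on 4: fresh world v, uRv]
8. (c → ¬b) → ¬a, u   [□-rule on 7 via vRu]
9. (c → ¬b) → ¬a, v   [□-rule on 7 via vRv]
10. ¬(c → ¬b), u   [→-rule on 8 (branches; this branch)]
11. b, u   [¬→-rule on 10]
12. ¬(c → ¬b), v   [→-rule on 9 (branches; this branch)]
13. c, v   [¬→-rule on 12]
14. b, v   [¬→-rule on 12]
15. ¬((c → ¬b) → ¬a), w   [¬□-rule on 5: fresh world w, uRw]
16. c → ¬b, w   [¬→-rule on 15]
17. a, w   [¬→-rule on 15]
18. (c → ¬b) → ¬a, w   [□-rule on 7 via vRw]
19. ¬b, w   [→-rule on 16 (branches; this branch)]
20. ¬(c → ¬b), w   [→-rule on 18 (branches; this branch)]
21. c, w   [¬→-rule on 20]
22. b, w   [¬→-rule on 20]
Accessibility: uRu, uRv, uRw, vRu, vRv, vRw, wRu, wRv, wRw
Branch closes: b and ¬b both at w.
Every branch closes (one shown): unsatisfiable in S5.
S4-tableau for the formula:
1. ¬(◇□((c → ¬b) → ¬a) → □((c → ¬b) → ¬a)) ∧ (c ∨ ¬c), u
2. ¬(◇□((c → ¬b) → ¬a) → □((c → ¬b) → ¬a)), u   [∧-rule on 1]
3. c ∨ ¬c, u   [∧-rule on 1]
4. ◇□((c → ¬b) → ¬a), u   [¬→-rule on 2]
5. ¬□((c → ¬b) → ¬a), u   [¬→-rule on 2]
6. ¬c, u   [∨-rule on 3 (branches; this branch)]
7. □((c → ¬b) → ¬a), v   [◇-rule on 4: fresh world v, uRv]
8. (c → ¬b) → ¬a, v   [□-rule on 7 via vRv]
9. ¬a, v   [→-rule on 8 (branches; this branch)]
10. ¬((c → ¬b) → ¬a), w   [¬□-rule on 5: fresh world w, uRw]
11. c → ¬b, w   [¬→-rule on 10]
12. a, w   [¬→-rule on 10]
13. ¬b, w   [→-rule on 11 (branches; this branch)]
Accessibility: uRu, uRv, uRw, vRv, wRw
Complete open branch: satisfiable in S4, hence also in K, T (this S4-model is also a K-model and a T-model).

K, T, S4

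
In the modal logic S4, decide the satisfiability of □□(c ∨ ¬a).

1. □□(c ∨ ¬a), w0
2. □(c ∨ ¬a), w0
3. c ∨ ¬a, w0
4. ¬a, w0
Accessibility: w0Rw0

Satisfiable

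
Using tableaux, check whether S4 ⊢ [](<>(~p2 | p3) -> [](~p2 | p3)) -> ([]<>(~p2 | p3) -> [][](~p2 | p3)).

Valid

Tableau for the negation ~([](<>(~p2 | p3) -> [](~p2 | p3)) -> ([]<>(~p2 | p3) -> [][](~p2 | p3))):
1. ~([](<>(~p2 | p3) -> [](~p2 | p3)) -> ([]<>(~p2 | p3) -> [][](~p2 | p3))), u
2. [](<>(~p2 | p3) -> [](~p2 | p3)), u
3. ~([]<>(~p2 | p3) -> [][](~p2 | p3)), u
4. []<>(~p2 | p3), u
5. ~[][](~p2 | p3), u
6. <>(~p2 | p3) -> [](~p2 | p3), u
7. <>(~p2 | p3), u
8. [](~p2 | p3), u
9. ~p2 | p3, u
10. p3, u
11. ~[](~p2 | p3), v
12. <>(~p2 | p3) -> [](~p2 | p3), v
13. <>(~p2 | p3), v
14. ~p2 | p3, v
15. [](~p2 | p3), v
16. p3, v
17. ~p2 | p3, w
18. <>(~p2 | p3) -> [](~p2 | p3), w
19. <>(~p2 | p3), w
20. p3, w
21. [](~p2 | p3), w
22. ~(~p2 | p3), x
23. p2, x
24. ~p3, x
25. <>(~p2 | p3) -> [](~p2 | p3), x
26. <>(~p2 | p3), x
27. ~p2 | p3, x
28. [](~p2 | p3), x
29. p3, x
Accessibility: uRu, uRv, uRw, uRx, vRv, vRx, wRw, xRx
Branch closes: p3 and ~p3 both at x.
Every branch of the negation's tableau closes; the branch above is one of them.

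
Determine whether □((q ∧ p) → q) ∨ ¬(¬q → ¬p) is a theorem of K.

Tableau for the negation ¬(□((q ∧ p) → q) ∨ ¬(¬q → ¬p)):
1. ¬(□((q ∧ p) → q) ∨ ¬(¬q → ¬p)), u
2. ¬□((q ∧ p) → q), u
3. ¬q → ¬p, u
4. ¬p, u
5. ¬((q ∧ p) → q), v
6. q ∧ p, v
7. ¬q, v
8. q, v
9. p, v
Accessibility: uRv
Branch closes: q and ¬q both at v.
Every branch of the negation's tableau closes; the branch above is one of them.

Valid in K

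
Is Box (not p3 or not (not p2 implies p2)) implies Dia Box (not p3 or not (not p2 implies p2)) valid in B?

Tableau for the negation not (Box (not p3 or not (not p2 implies p2)) implies Dia Box (not p3 or not (not p2 implies p2))):
1. not (Box (not p3 or not (not p2 implies p2)) implies Dia Box (not p3 or not (not p2 implies p2))), w0
2. Box (not p3 or not (not p2 implies p2)), w0
3. not Dia Box (not p3 or not (not p2 implies p2)), w0
4. not p3 or not (not p2 implies p2), w0
5. not Box (not p3 or not (not p2 implies p2)), w0
6. not (not p2 implies p2), w0
7. not p2, w0
8. not (not p3 or not (not p2 implies p2)), w1
9. p3, w1
10. not p2 implies p2, w1
11. not p3 or not (not p2 implies p2), w1
12. not Box (not p3 or not (not p2 implies p2)), w1
13. p2, w1
14. not (not p2 implies p2), w1
15. not p2, w1
Accessibility: w0Rw0, w0Rw1, w1Rw0, w1Rw1
Branch closes: p2 and not p2 both at w1.
All branches of the negation close; one closing branch shown above.

Valid in B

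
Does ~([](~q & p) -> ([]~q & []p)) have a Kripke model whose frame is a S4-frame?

1. ~([](~q & p) -> ([]~q & []p)), u
2. [](~q & p), u
3. ~([]~q & []p), u
4. ~q & p, u
5. ~q, u
6. p, u
7. ~[]p, u
8. ~p, v
9. ~q & p, v
10. ~q, v
11. p, v
Accessibility: uRu, uRv, vRv
Branch closes: p and ~p both at v.
(One branch shown.) All branches close.

Unsatisfiable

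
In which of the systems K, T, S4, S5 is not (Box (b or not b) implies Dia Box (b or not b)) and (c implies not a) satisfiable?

K

K-tableau for the formula:
1. not (Box (b or not b) implies Dia Box (b or not b)) and (c implies not a), 0
2. not (Box (b or not b) implies Dia Box (b or not b)), 0
3. c implies not a, 0
4. Box (b or not b), 0
5. not Dia Box (b or not b), 0
6. not a, 0
Complete open branch: satisfiable in K.
T-tableau for the formula:
1. not (Box (b or not b) implies Dia Box (b or not b)) and (c implies not a), 0
2. not (Box (b or not b) implies Dia Box (b or not b)), 0
3. c implies not a, 0
4. Box (b or not b), 0
5. not Dia Box (b or not b), 0
6. b or not b, 0
7. not Box (b or not b), 0
8. not a, 0
9. not b, 0
10. not (b or not b), 1
11. not b, 1
12. b, 1
Accessibility: 0R0, 0R1, 1R1
Branch closes: b and not b both at 1.
Every branch closes (one shown): unsatisfiable in T, hence also in S4, S5 (every S4/S5-frame is a T-frame).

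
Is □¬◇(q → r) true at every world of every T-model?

Tableau for the negation ¬□¬◇(q → r):
1. ¬□¬◇(q → r), u
2. ◇(q → r), v   [¬□-rule on 1: fresh world v, uRv]
3. q → r, w   [◇-rule on 2: fresh world w, vRw]
4. r, w   [→-rule on 3 (branches; this branch)]
Accessibility: uRu, uRv, vRv, vRw, wRw
The negation has an open branch (countermodel exists).

Not valid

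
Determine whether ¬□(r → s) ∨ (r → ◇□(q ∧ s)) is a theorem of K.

Tableau for the negation ¬(¬□(r → s) ∨ (r → ◇□(q ∧ s))):
1. ¬(¬□(r → s) ∨ (r → ◇□(q ∧ s))), 0
2. □(r → s), 0
3. ¬(r → ◇□(q ∧ s)), 0
4. r, 0
5. ¬◇□(q ∧ s), 0
The negation has an open branch (countermodel exists).

Invalid (countermodel exists)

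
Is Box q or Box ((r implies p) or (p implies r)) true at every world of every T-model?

Tableau for the negation not (Box q or Box ((r implies p) or (p implies r))):
1. not (Box q or Box ((r implies p) or (p implies r))), u
2. not Box q, u
3. not Box ((r implies p) or (p implies r)), u
4. not q, v
5. not ((r implies p) or (p implies r)), w
6. not (r implies p), w
7. not (p implies r), w
8. r, w
9. not p, w
10. p, w
11. not r, w
Accessibility: uRu, uRv, uRw, vRv, wRw
Branch closes: p and not p both at w.
Every branch of the negation's tableau closes; the branch above is one of them.

Yes, valid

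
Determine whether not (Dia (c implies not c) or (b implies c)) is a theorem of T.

Tableau for the negation Dia (c implies not c) or (b implies c):
1. Dia (c implies not c) or (b implies c), u
2. b implies c, u
3. c, u
Accessibility: uRu
The negation has an open branch (countermodel exists).

No, not valid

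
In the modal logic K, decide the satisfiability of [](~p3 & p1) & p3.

1. [](~p3 & p1) & p3, u
2. [](~p3 & p1), u   [&-rule on 1]
3. p3, u   [&-rule on 1]

Yes, satisfiable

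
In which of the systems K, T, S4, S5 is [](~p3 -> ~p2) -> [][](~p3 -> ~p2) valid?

S4, S5

S4-tableau for the negation ~([](~p3 -> ~p2) -> [][](~p3 -> ~p2)):
1. ~([](~p3 -> ~p2) -> [][](~p3 -> ~p2)), u
2. [](~p3 -> ~p2), u
3. ~[][](~p3 -> ~p2), u
4. ~p3 -> ~p2, u
5. ~p2, u
6. ~[](~p3 -> ~p2), v
7. ~p3 -> ~p2, v
8. ~p2, v
9. ~(~p3 -> ~p2), w
10. ~p3, w
11. p2, w
12. ~p3 -> ~p2, w
13. ~p2, w
Accessibility: uRu, uRv, uRw, vRv, vRw, wRw
Branch closes: p2 and ~p2 both at w.
Every branch closes (one shown): valid in S4, hence also in S5 (every theorem of S4 is a theorem of S5).
T-tableau for the negation ~([](~p3 -> ~p2) -> [][](~p3 -> ~p2)):
1. ~([](~p3 -> ~p2) -> [][](~p3 -> ~p2)), u
2. [](~p3 -> ~p2), u
3. ~[][](~p3 -> ~p2), u
4. ~p3 -> ~p2, u
5. ~p2, u
6. ~[](~p3 -> ~p2), v
7. ~p3 -> ~p2, v
8. ~p2, v
9. ~(~p3 -> ~p2), w
10. ~p3, w
11. p2, w
Accessibility: uRu, uRv, vRv, vRw, wRw
Complete open branch: countermodel on a T-frame, so not valid in T, nor in K (the same frame is also a K-frame).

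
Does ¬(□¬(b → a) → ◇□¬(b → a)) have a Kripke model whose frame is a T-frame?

Unsatisfiable (every branch closes)

1. ¬(□¬(b → a) → ◇□¬(b → a)), u
2. □¬(b → a), u
3. ¬◇□¬(b → a), u
4. ¬(b → a), u
5. b, u
6. ¬a, u
7. ¬□¬(b → a), u
8. b → a, v
9. ¬(b → a), v
10. b, v
11. ¬a, v
12. ¬□¬(b → a), v
13. a, v
Accessibility: uRu, uRv, vRv
Branch closes: a and ¬a both at v.
(One branch shown.) All branches close.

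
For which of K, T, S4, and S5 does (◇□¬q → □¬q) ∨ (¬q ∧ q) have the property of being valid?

S5

S5-tableau for the negation ¬((◇□¬q → □¬q) ∨ (¬q ∧ q)):
1. ¬((◇□¬q → □¬q) ∨ (¬q ∧ q)), u
2. ¬(◇□¬q → □¬q), u   [¬∨-rule on 1]
3. ¬(¬q ∧ q), u   [¬∨-rule on 1]
4. ◇□¬q, u   [¬→-rule on 2]
5. ¬□¬q, u   [¬→-rule on 2]
6. ¬q, u   [¬∧-rule on 3 (branches; this branch)]
7. □¬q, v   [◇-rule on 4: fresh world v, uRv]
8. ¬q, v   [□-rule on 7 via vRv]
9. q, w   [¬□-rule on 5: fresh world w, uRw]
10. ¬q, w   [□-rule on 7 via vRw]
Accessibility: uRu, uRv, uRw, vRu, vRv, vRw, wRu, wRv, wRw
Branch closes: q and ¬q both at w.
Every branch closes (one shown): valid in S5.
S4-tableau for the negation ¬((◇□¬q → □¬q) ∨ (¬q ∧ q)):
1. ¬((◇□¬q → □¬q) ∨ (¬q ∧ q)), u
2. ¬(◇□¬q → □¬q), u   [¬∨-rule on 1]
3. ¬(¬q ∧ q), u   [¬∨-rule on 1]
4. ◇□¬q, u   [¬→-rule on 2]
5. ¬□¬q, u   [¬→-rule on 2]
6. ¬q, u   [¬∧-rule on 3 (branches; this branch)]
7. □¬q, v   [◇-rule on 4: fresh world v, uRv]
8. ¬q, v   [□-rule on 7 via vRv]
9. q, w   [¬□-rule on 5: fresh world w, uRw]
Accessibility: uRu, uRv, uRw, vRv, wRw
Complete open branch: countermodel on an S4-frame, so not valid in S4, nor in K, T (the same frame is also a K-frame and a T-frame).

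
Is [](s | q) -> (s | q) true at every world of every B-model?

Tableau for the negation ~([](s | q) -> (s | q)):
1. ~([](s | q) -> (s | q)), u
2. [](s | q), u
3. ~(s | q), u
4. ~s, u
5. ~q, u
6. s | q, u
7. q, u
Accessibility: uRu
Branch closes: q and ~q both at u.
All branches of the negation close; one closing branch shown above.

Valid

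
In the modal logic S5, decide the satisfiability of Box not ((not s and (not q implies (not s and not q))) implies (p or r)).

1. Box not ((not s and (not q implies (not s and not q))) implies (p or r)), w0
2. not ((not s and (not q implies (not s and not q))) implies (p or r)), w0
3. not s and (not q implies (not s and not q)), w0
4. not (p or r), w0
5. not s, w0
6. not q implies (not s and not q), w0
7. not p, w0
8. not r, w0
9. not s and not q, w0
10. not q, w0
Accessibility: w0Rw0

Satisfiable (open branch found)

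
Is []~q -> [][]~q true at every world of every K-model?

Not valid

Tableau for the negation ~([]~q -> [][]~q):
1. ~([]~q -> [][]~q), u
2. []~q, u
3. ~[][]~q, u
4. ~[]~q, v
5. ~q, v
6. q, w
Accessibility: uRv, vRw
The negation has an open branch (countermodel exists).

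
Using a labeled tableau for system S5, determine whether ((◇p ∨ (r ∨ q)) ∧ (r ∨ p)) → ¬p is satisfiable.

1. ((◇p ∨ (r ∨ q)) ∧ (r ∨ p)) → ¬p, w0
2. ¬p, w0   [→-rule on 1 (branches; this branch)]
Accessibility: w0Rw0

Satisfiable (open branch found)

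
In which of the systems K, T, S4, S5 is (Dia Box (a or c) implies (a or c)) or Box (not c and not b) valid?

S4-tableau for the negation not ((Dia Box (a or c) implies (a or c)) or Box (not c and not b)):
1. not ((Dia Box (a or c) implies (a or c)) or Box (not c and not b)), u
2. not (Dia Box (a or c) implies (a or c)), u   [neg-or-rule on 1]
3. not Box (not c and not b), u   [neg-or-rule on 1]
4. Dia Box (a or c), u   [neg-implies-rule on 2]
5. not (a or c), u   [neg-implies-rule on 2]
6. not a, u   [neg-or-rule on 5]
7. not c, u   [neg-or-rule on 5]
8. not (not c and not b), v   [neg-Box-rule on 3: fresh world v, uRv]
9. b, v   [neg-and-rule on 8 (branches; this branch)]
10. Box (a or c), w   [Dia-rule on 4: fresh world w, uRw]
11. a or c, w   [Box-rule on 10 via wRw]
12. c, w   [or-rule on 11 (branches; this branch)]
Accessibility: uRu, uRv, uRw, vRv, wRw
Complete open branch: countermodel on an S4-frame, so not valid in S4, nor in K, T (the same frame is also a K-frame and a T-frame).
S5-tableau for the negation not ((Dia Box (a or c) implies (a or c)) or Box (not c and not b)):
1. not ((Dia Box (a or c) implies (a or c)) or Box (not c and not b)), u
2. not (Dia Box (a or c) implies (a or c)), u   [neg-or-rule on 1]
3. not Box (not c and not b), u   [neg-or-rule on 1]
4. Dia Box (a or c), u   [neg-implies-rule on 2]
5. not (a or c), u   [neg-implies-rule on 2]
6. not a, u   [neg-or-rule on 5]
7. not c, u   [neg-or-rule on 5]
8. not (not c and not b), v   [neg-Box-rule on 3: fresh world v, uRv]
9. b, v   [neg-and-rule on 8 (branches; this branch)]
10. Box (a or c), w   [Dia-rule on 4: fresh world w, uRw]
11. a or c, u   [Box-rule on 10 via wRu]
12. a or c, v   [Box-rule on 10 via wRv]
13. a or c, w   [Box-rule on 10 via wRw]
14. c, u   [or-rule on 11 (branches; this branch)]
Accessibility: uRu, uRv, uRw, vRu, vRv, vRw, wRu, wRv, wRw
Branch closes: c and not c both at u.
Every branch closes (one shown): valid in S5.

S5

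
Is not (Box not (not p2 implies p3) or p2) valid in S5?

Tableau for the negation Box not (not p2 implies p3) or p2:
1. Box not (not p2 implies p3) or p2, w0
2. p2, w0
Accessibility: w0Rw0
The negation has an open branch (countermodel exists).

Not valid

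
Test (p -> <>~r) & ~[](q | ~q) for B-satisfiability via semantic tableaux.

1. (p -> <>~r) & ~[](q | ~q), w0
2. p -> <>~r, w0
3. ~[](q | ~q), w0
4. <>~r, w0
5. ~(q | ~q), w1
6. ~q, w1
7. q, w1
Accessibility: w0Rw0, w0Rw1, w1Rw0, w1Rw1
Branch closes: q and ~q both at w1.
All branches of the tableau close; one closing branch shown above.

Unsatisfiable (every branch closes)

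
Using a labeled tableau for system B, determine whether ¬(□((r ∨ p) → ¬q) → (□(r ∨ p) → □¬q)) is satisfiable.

1. ¬(□((r ∨ p) → ¬q) → (□(r ∨ p) → □¬q)), u
2. □((r ∨ p) → ¬q), u
3. ¬(□(r ∨ p) → □¬q), u
4. □(r ∨ p), u
5. ¬□¬q, u
6. (r ∨ p) → ¬q, u
7. r ∨ p, u
8. ¬q, u
9. p, u
10. q, v
11. (r ∨ p) → ¬q, v
12. r ∨ p, v
13. ¬(r ∨ p), v
14. ¬r, v
15. ¬p, v
16. p, v
Accessibility: uRu, uRv, vRu, vRv
Branch closes: p and ¬p both at v.
Every branch closes; the branch above is one of them.

Unsatisfiable (every branch closes)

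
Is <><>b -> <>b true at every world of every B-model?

Tableau for the negation ~(<><>b -> <>b):
1. ~(<><>b -> <>b), u
2. <><>b, u
3. ~<>b, u
4. ~b, u
5. <>b, v
6. ~b, v
7. b, w
Accessibility: uRu, uRv, vRu, vRv, vRw, wRv, wRw
The negation has an open branch (countermodel exists).

No, not valid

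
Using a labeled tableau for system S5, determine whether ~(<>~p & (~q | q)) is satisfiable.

1. ~(<>~p & (~q | q)), w0
2. ~<>~p, w0
3. p, w0
Accessibility: w0Rw0

Satisfiable (open branch found)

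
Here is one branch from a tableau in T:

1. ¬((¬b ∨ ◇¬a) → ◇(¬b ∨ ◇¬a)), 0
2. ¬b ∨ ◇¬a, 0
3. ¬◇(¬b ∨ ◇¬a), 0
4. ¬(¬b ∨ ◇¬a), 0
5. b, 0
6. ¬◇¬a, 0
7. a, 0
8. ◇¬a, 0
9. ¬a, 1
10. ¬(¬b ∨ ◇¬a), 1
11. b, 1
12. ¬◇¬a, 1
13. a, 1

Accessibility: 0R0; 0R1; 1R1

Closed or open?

Both a and ¬a appear at 1.

Yes, closed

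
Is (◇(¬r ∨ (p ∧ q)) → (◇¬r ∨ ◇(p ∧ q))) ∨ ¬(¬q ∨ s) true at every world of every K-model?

Tableau for the negation ¬((◇(¬r ∨ (p ∧ q)) → (◇¬r ∨ ◇(p ∧ q))) ∨ ¬(¬q ∨ s)):
1. ¬((◇(¬r ∨ (p ∧ q)) → (◇¬r ∨ ◇(p ∧ q))) ∨ ¬(¬q ∨ s)), u
2. ¬(◇(¬r ∨ (p ∧ q)) → (◇¬r ∨ ◇(p ∧ q))), u
3. ¬q ∨ s, u
4. ◇(¬r ∨ (p ∧ q)), u
5. ¬(◇¬r ∨ ◇(p ∧ q)), u
6. ¬◇¬r, u
7. ¬◇(p ∧ q), u
8. s, u
9. ¬r ∨ (p ∧ q), v
10. r, v
11. ¬(p ∧ q), v
12. p ∧ q, v
13. p, v
14. q, v
15. ¬q, v
Accessibility: uRv
Branch closes: q and ¬q both at v.
Every branch of the negation's tableau closes; the branch above is one of them.

Yes, valid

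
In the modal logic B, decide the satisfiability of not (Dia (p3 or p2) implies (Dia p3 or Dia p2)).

1. not (Dia (p3 or p2) implies (Dia p3 or Dia p2)), 0
2. Dia (p3 or p2), 0
3. not (Dia p3 or Dia p2), 0
4. not Dia p3, 0
5. not Dia p2, 0
6. not p3, 0
7. not p2, 0
8. p3 or p2, 1
9. not p3, 1
10. not p2, 1
11. p2, 1
Accessibility: 0R0, 0R1, 1R0, 1R1
Branch closes: p2 and not p2 both at 1.
Every branch closes; the branch above is one of them.

Unsatisfiable (every branch closes)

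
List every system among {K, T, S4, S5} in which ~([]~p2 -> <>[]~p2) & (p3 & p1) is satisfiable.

K

K-tableau for the formula:
1. ~([]~p2 -> <>[]~p2) & (p3 & p1), w0
2. ~([]~p2 -> <>[]~p2), w0
3. p3 & p1, w0
4. []~p2, w0
5. ~<>[]~p2, w0
6. p3, w0
7. p1, w0
Complete open branch: satisfiable in K.
T-tableau for the formula:
1. ~([]~p2 -> <>[]~p2) & (p3 & p1), w0
2. ~([]~p2 -> <>[]~p2), w0
3. p3 & p1, w0
4. []~p2, w0
5. ~<>[]~p2, w0
6. p3, w0
7. p1, w0
8. ~p2, w0
9. ~[]~p2, w0
10. p2, w1
11. ~p2, w1
Accessibility: w0Rw0, w0Rw1, w1Rw1
Branch closes: p2 and ~p2 both at w1.
Every branch closes (one shown): unsatisfiable in T, hence also in S4, S5 (every S4/S5-frame is a T-frame).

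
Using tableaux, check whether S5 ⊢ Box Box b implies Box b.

Valid in S5

Tableau for the negation not (Box Box b implies Box b):
1. not (Box Box b implies Box b), w0
2. Box Box b, w0   [neg-implies-rule on 1]
3. not Box b, w0   [neg-implies-rule on 1]
4. Box b, w0   [Box-rule on 2 via w0Rw0]
5. b, w0   [Box-rule on 4 via w0Rw0]
6. not b, w1   [neg-Box-rule on 3: fresh world w1, w0Rw1]
7. Box b, w1   [Box-rule on 2 via w0Rw1]
8. b, w1   [Box-rule on 4 via w0Rw1]
Accessibility: w0Rw0, w0Rw1, w1Rw0, w1Rw1
Branch closes: b and not b both at w1.
Every branch of the negation's tableau closes; the branch above is one of them.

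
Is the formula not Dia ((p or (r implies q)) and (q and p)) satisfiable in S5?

Satisfiable

1. not Dia ((p or (r implies q)) and (q and p)), u
2. not ((p or (r implies q)) and (q and p)), u   [neg-Dia-rule on 1 via uRu]
3. not (q and p), u   [neg-and-rule on 2 (branches; this branch)]
4. not p, u   [neg-and-rule on 3 (branches; this branch)]
Accessibility: uRu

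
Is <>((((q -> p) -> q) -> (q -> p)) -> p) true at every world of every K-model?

Tableau for the negation ~<>((((q -> p) -> q) -> (q -> p)) -> p):
1. ~<>((((q -> p) -> q) -> (q -> p)) -> p), w0
The negation has an open branch (countermodel exists).

Invalid (countermodel exists)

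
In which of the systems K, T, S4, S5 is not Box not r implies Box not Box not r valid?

S5

S5-tableau for the negation not (not Box not r implies Box not Box not r):
1. not (not Box not r implies Box not Box not r), u
2. not Box not r, u   [neg-implies-rule on 1]
3. not Box not Box not r, u   [neg-implies-rule on 1]
4. r, v   [neg-Box-rule on 2: fresh world v, uRv]
5. Box not r, w   [neg-Box-rule on 3: fresh world w, uRw]
6. not r, u   [Box-rule on 5 via wRu]
7. not r, v   [Box-rule on 5 via wRv]
Accessibility: uRu, uRv, uRw, vRu, vRv, vRw, wRu, wRv, wRw
Branch closes: r and not r both at v.
Every branch closes (one shown): valid in S5.
S4-tableau for the negation not (not Box not r implies Box not Box not r):
1. not (not Box not r implies Box not Box not r), u
2. not Box not r, u   [neg-implies-rule on 1]
3. not Box not Box not r, u   [neg-implies-rule on 1]
4. r, v   [neg-Box-rule on 2: fresh world v, uRv]
5. Box not r, w   [neg-Box-rule on 3: fresh world w, uRw]
6. not r, w   [Box-rule on 5 via wRw]
Accessibility: uRu, uRv, uRw, vRv, wRw
Complete open branch: countermodel on an S4-frame, so not valid in S4, nor in K, T (the same frame is also a K-frame and a T-frame).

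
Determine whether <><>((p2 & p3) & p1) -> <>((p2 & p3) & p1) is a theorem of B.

Tableau for the negation ~(<><>((p2 & p3) & p1) -> <>((p2 & p3) & p1)):
1. ~(<><>((p2 & p3) & p1) -> <>((p2 & p3) & p1)), u
2. <><>((p2 & p3) & p1), u   [~->-rule on 1]
3. ~<>((p2 & p3) & p1), u   [~->-rule on 1]
4. ~((p2 & p3) & p1), u   [~<>-rule on 3 via uRu]
5. ~p1, u   [~&-rule on 4 (branches; this branch)]
6. <>((p2 & p3) & p1), v   [<>-rule on 2: fresh world v, uRv]
7. ~((p2 & p3) & p1), v   [~<>-rule on 3 via uRv]
8. ~p1, v   [~&-rule on 7 (branches; this branch)]
9. (p2 & p3) & p1, w   [<>-rule on 6: fresh world w, vRw]
10. p2 & p3, w   [&-rule on 9]
11. p1, w   [&-rule on 9]
12. p2, w   [&-rule on 10]
13. p3, w   [&-rule on 10]
Accessibility: uRu, uRv, vRu, vRv, vRw, wRv, wRw
The negation has an open branch (countermodel exists).

Not valid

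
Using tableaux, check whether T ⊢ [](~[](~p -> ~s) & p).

Invalid (countermodel exists)

Tableau for the negation ~[](~[](~p -> ~s) & p):
1. ~[](~[](~p -> ~s) & p), w0
2. ~(~[](~p -> ~s) & p), w1   [~[]-rule on 1: fresh world w1, w0Rw1]
3. ~p, w1   [~&-rule on 2 (branches; this branch)]
Accessibility: w0Rw0, w0Rw1, w1Rw1
The negation has an open branch (countermodel exists).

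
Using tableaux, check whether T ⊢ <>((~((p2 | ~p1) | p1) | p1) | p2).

Tableau for the negation ~<>((~((p2 | ~p1) | p1) | p1) | p2):
1. ~<>((~((p2 | ~p1) | p1) | p1) | p2), u
2. ~((~((p2 | ~p1) | p1) | p1) | p2), u
3. ~(~((p2 | ~p1) | p1) | p1), u
4. ~p2, u
5. (p2 | ~p1) | p1, u
6. ~p1, u
7. p2 | ~p1, u
Accessibility: uRu
The negation has an open branch (countermodel exists).

Not valid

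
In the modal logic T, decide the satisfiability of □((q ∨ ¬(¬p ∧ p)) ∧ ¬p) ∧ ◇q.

1. □((q ∨ ¬(¬p ∧ p)) ∧ ¬p) ∧ ◇q, 0
2. □((q ∨ ¬(¬p ∧ p)) ∧ ¬p), 0   [∧-rule on 1]
3. ◇q, 0   [∧-rule on 1]
4. (q ∨ ¬(¬p ∧ p)) ∧ ¬p, 0   [□-rule on 2 via 0R0]
5. q ∨ ¬(¬p ∧ p), 0   [∧-rule on 4]
6. ¬p, 0   [∧-rule on 4]
7. ¬(¬p ∧ p), 0   [∨-rule on 5 (branches; this branch)]
8. q, 1   [◇-rule on 3: fresh world 1, 0R1]
9. (q ∨ ¬(¬p ∧ p)) ∧ ¬p, 1   [□-rule on 2 via 0R1]
10. q ∨ ¬(¬p ∧ p), 1   [∧-rule on 9]
11. ¬p, 1   [∧-rule on 9]
12. ¬(¬p ∧ p), 1   [∨-rule on 10 (branches; this branch)]
Accessibility: 0R0, 0R1, 1R1

Yes, satisfiable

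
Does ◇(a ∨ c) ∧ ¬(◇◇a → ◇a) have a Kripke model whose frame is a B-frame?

Satisfiable (open branch found)

1. ◇(a ∨ c) ∧ ¬(◇◇a → ◇a), u
2. ◇(a ∨ c), u
3. ¬(◇◇a → ◇a), u
4. ◇◇a, u
5. ¬◇a, u
6. ¬a, u
7. a ∨ c, v
8. ¬a, v
9. c, v
10. ◇a, w
11. ¬a, w
12. a, x
Accessibility: uRu, uRv, uRw, vRu, vRv, wRu, wRw, wRx, xRw, xRx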